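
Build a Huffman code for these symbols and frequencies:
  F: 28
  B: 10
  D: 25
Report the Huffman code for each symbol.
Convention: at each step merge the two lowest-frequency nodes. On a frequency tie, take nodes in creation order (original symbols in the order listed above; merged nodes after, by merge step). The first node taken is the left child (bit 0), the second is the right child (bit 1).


Huffman tree construction:
Step 1: Merge B(10) + D(25) = 35
Step 2: Merge F(28) + (B+D)(35) = 63
Read each symbol's code off the tree from the root (left child = 0, right child = 1).

Codes:
  F: 0 (length 1)
  B: 10 (length 2)
  D: 11 (length 2)
Average code length: 98/63 = 1.5556 bits/symbol


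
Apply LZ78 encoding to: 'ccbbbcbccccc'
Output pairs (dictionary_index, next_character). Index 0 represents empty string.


LZ78 encoding steps:
Dictionary: {0: ''}
Step 1: w='' (idx 0), next='c' -> output (0, 'c'), add 'c' as idx 1
Step 2: w='c' (idx 1), next='b' -> output (1, 'b'), add 'cb' as idx 2
Step 3: w='' (idx 0), next='b' -> output (0, 'b'), add 'b' as idx 3
Step 4: w='b' (idx 3), next='c' -> output (3, 'c'), add 'bc' as idx 4
Step 5: w='bc' (idx 4), next='c' -> output (4, 'c'), add 'bcc' as idx 5
Step 6: w='c' (idx 1), next='c' -> output (1, 'c'), add 'cc' as idx 6
Step 7: w='c' (idx 1), end of input -> output (1, '')


Encoded: [(0, 'c'), (1, 'b'), (0, 'b'), (3, 'c'), (4, 'c'), (1, 'c'), (1, '')]


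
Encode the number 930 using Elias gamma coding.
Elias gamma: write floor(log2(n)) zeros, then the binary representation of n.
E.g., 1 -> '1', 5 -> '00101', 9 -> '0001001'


num_bits = floor(log2(930)) + 1 = 10
leading_zeros = num_bits - 1 = 9
binary(930) = 1110100010

Elias gamma(930) = '000000000' + '1110100010' = 0000000001110100010 (19 bits)


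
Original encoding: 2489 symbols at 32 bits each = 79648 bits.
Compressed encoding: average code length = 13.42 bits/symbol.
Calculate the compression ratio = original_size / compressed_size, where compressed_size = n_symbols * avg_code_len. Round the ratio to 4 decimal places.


original_size = n_symbols * orig_bits = 2489 * 32 = 79648 bits
compressed_size = n_symbols * avg_code_len = 2489 * 13.42 = 33402.38 bits
ratio = original_size / compressed_size = 79648 / 33402.38 = 2.3845

Compression ratio = 2.3845


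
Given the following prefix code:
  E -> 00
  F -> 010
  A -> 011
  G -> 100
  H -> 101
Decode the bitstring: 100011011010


Decoding step by step:
Bits 100 -> G
Bits 011 -> A
Bits 011 -> A
Bits 010 -> F


Decoded message: GAAF


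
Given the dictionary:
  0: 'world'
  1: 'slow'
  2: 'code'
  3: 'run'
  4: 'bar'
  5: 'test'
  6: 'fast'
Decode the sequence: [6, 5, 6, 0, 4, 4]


Look up each index in the dictionary:
  6 -> 'fast'
  5 -> 'test'
  6 -> 'fast'
  0 -> 'world'
  4 -> 'bar'
  4 -> 'bar'

Decoded: "fast test fast world bar bar"


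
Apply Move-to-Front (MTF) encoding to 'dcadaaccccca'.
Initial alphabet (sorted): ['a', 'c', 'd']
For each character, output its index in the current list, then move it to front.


MTF encoding:
'd': index 2 in ['a', 'c', 'd'] -> ['d', 'a', 'c']
'c': index 2 in ['d', 'a', 'c'] -> ['c', 'd', 'a']
'a': index 2 in ['c', 'd', 'a'] -> ['a', 'c', 'd']
'd': index 2 in ['a', 'c', 'd'] -> ['d', 'a', 'c']
'a': index 1 in ['d', 'a', 'c'] -> ['a', 'd', 'c']
'a': index 0 in ['a', 'd', 'c'] -> ['a', 'd', 'c']
'c': index 2 in ['a', 'd', 'c'] -> ['c', 'a', 'd']
'c': index 0 in ['c', 'a', 'd'] -> ['c', 'a', 'd']
'c': index 0 in ['c', 'a', 'd'] -> ['c', 'a', 'd']
'c': index 0 in ['c', 'a', 'd'] -> ['c', 'a', 'd']
'c': index 0 in ['c', 'a', 'd'] -> ['c', 'a', 'd']
'a': index 1 in ['c', 'a', 'd'] -> ['a', 'c', 'd']


Output: [2, 2, 2, 2, 1, 0, 2, 0, 0, 0, 0, 1]


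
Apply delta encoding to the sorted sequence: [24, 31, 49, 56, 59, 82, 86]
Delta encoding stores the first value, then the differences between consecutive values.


First value: 24
Deltas:
  31 - 24 = 7
  49 - 31 = 18
  56 - 49 = 7
  59 - 56 = 3
  82 - 59 = 23
  86 - 82 = 4


Delta encoded: [24, 7, 18, 7, 3, 23, 4]


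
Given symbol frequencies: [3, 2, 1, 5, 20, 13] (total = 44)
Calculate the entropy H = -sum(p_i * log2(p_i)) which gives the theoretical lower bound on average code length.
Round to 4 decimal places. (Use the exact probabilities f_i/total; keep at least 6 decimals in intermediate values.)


Per-symbol terms -p_i * log2(p_i) with p_i = f_i/44:
  p = 3/44 = 0.068182: log2(p) = -3.874469, -p*log2(p) = 0.264168
  p = 2/44 = 0.045455: log2(p) = -4.459432, -p*log2(p) = 0.202701
  p = 1/44 = 0.022727: log2(p) = -5.459432, -p*log2(p) = 0.124078
  p = 5/44 = 0.113636: log2(p) = -3.137504, -p*log2(p) = 0.356534
  p = 20/44 = 0.454545: log2(p) = -1.137504, -p*log2(p) = 0.517047
  p = 13/44 = 0.295455: log2(p) = -1.758992, -p*log2(p) = 0.519702
H = 0.264168 + 0.202701 + 0.124078 + 0.356534 + 0.517047 + 0.519702 = 1.984230

H = 1.9842 bits/symbol


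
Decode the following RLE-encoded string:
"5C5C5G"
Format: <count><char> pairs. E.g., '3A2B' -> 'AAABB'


Expanding each <count><char> pair:
  5C -> 'CCCCC'
  5C -> 'CCCCC'
  5G -> 'GGGGG'

Decoded = CCCCCCCCCCGGGGG


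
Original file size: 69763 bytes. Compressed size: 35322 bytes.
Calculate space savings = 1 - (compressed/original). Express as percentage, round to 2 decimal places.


ratio = compressed/original = 35322/69763 = 0.506314
savings = 1 - ratio = 1 - 0.506314 = 0.493686
as a percentage: 0.493686 * 100 = 49.37%

Space savings = 1 - 35322/69763 = 49.37%


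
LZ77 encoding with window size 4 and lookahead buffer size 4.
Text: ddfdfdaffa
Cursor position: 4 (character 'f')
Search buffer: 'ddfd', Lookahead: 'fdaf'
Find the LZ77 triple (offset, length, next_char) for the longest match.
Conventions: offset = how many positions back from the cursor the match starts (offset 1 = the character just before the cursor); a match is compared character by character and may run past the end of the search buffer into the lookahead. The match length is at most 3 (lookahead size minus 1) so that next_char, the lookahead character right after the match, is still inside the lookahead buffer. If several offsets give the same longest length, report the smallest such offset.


Try each offset into the search buffer:
  offset=1 (pos 3, char 'd'): match length 0
  offset=2 (pos 2, char 'f'): match length 2
  offset=3 (pos 1, char 'd'): match length 0
  offset=4 (pos 0, char 'd'): match length 0
Longest match has length 2 at offset 2.
next_char = character at position 4 + 2 = 6 -> 'a'

Best match: offset=2, length=2 (matching 'fd' starting at position 2)
LZ77 triple: (2, 2, 'a')


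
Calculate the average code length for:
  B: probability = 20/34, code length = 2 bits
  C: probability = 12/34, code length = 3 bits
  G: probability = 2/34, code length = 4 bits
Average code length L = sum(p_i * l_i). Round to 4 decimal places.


Weighted contributions p_i * l_i:
  B: (20/34) * 2 = 40/34
  C: (12/34) * 3 = 36/34
  G: (2/34) * 4 = 8/34
Sum = (40 + 36 + 8)/34 = 84/34

L = 84/34 = 2.4706 bits/symbol


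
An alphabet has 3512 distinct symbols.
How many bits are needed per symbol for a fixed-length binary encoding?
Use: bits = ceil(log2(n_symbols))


log2(3512) = 11.7781
Bracket: 2^11 = 2048 < 3512 <= 2^12 = 4096
So ceil(log2(3512)) = 12

bits = ceil(log2(3512)) = ceil(11.7781) = 12 bits


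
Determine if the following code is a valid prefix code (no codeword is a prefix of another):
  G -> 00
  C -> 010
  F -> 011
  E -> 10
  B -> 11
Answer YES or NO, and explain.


Checking each pair (does one codeword prefix another?):
  G='00' vs C='010': no prefix
  G='00' vs F='011': no prefix
  G='00' vs E='10': no prefix
  G='00' vs B='11': no prefix
  C='010' vs G='00': no prefix
  C='010' vs F='011': no prefix
  C='010' vs E='10': no prefix
  C='010' vs B='11': no prefix
  F='011' vs G='00': no prefix
  F='011' vs C='010': no prefix
  F='011' vs E='10': no prefix
  F='011' vs B='11': no prefix
  E='10' vs G='00': no prefix
  E='10' vs C='010': no prefix
  E='10' vs F='011': no prefix
  E='10' vs B='11': no prefix
  B='11' vs G='00': no prefix
  B='11' vs C='010': no prefix
  B='11' vs F='011': no prefix
  B='11' vs E='10': no prefix
No violation found over all pairs.

YES -- this is a valid prefix code. No codeword is a prefix of any other codeword.


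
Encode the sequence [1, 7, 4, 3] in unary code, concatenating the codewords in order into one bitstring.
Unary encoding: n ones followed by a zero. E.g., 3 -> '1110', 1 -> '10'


Encode each number as n ones followed by a terminating 0:
  1 -> 10 (2 bits)
  7 -> 11111110 (8 bits)
  4 -> 11110 (5 bits)
  3 -> 1110 (4 bits)
Total length = 2 + 8 + 5 + 4 = 19 bits.

Unary([1, 7, 4, 3]) = 1011111110111101110 (19 bits)


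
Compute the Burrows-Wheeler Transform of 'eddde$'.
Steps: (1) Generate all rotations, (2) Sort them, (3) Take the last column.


Rotations (sorted):
  0: $eddde -> last char: e
  1: ddde$e -> last char: e
  2: dde$ed -> last char: d
  3: de$edd -> last char: d
  4: e$eddd -> last char: d
  5: eddde$ -> last char: $


BWT = eeddd$


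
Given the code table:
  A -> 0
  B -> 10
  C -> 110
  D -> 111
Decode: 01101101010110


Decoding:
0 -> A
110 -> C
110 -> C
10 -> B
10 -> B
110 -> C


Result: ACCBBC


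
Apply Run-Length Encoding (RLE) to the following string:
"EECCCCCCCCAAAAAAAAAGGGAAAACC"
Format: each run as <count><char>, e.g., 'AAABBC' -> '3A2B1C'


Scanning runs left to right:
  i=0: run of 'E' x 2 -> '2E'
  i=2: run of 'C' x 8 -> '8C'
  i=10: run of 'A' x 9 -> '9A'
  i=19: run of 'G' x 3 -> '3G'
  i=22: run of 'A' x 4 -> '4A'
  i=26: run of 'C' x 2 -> '2C'

RLE = 2E8C9A3G4A2C


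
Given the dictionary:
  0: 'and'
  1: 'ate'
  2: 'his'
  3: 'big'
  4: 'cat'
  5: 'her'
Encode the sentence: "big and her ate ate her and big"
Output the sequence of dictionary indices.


Look up each word in the dictionary:
  'big' -> 3
  'and' -> 0
  'her' -> 5
  'ate' -> 1
  'ate' -> 1
  'her' -> 5
  'and' -> 0
  'big' -> 3

Encoded: [3, 0, 5, 1, 1, 5, 0, 3]


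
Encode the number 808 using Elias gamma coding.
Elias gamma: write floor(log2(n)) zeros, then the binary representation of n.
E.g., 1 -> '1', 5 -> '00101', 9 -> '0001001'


num_bits = floor(log2(808)) + 1 = 10
leading_zeros = num_bits - 1 = 9
binary(808) = 1100101000

Elias gamma(808) = '000000000' + '1100101000' = 0000000001100101000 (19 bits)


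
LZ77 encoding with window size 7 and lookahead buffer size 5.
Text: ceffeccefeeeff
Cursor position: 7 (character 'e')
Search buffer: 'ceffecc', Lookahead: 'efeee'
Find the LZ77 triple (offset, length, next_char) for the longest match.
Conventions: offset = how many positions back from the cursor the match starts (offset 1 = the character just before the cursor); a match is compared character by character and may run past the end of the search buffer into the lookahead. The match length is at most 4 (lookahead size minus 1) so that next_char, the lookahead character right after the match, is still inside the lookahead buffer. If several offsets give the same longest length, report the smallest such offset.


Try each offset into the search buffer:
  offset=1 (pos 6, char 'c'): match length 0
  offset=2 (pos 5, char 'c'): match length 0
  offset=3 (pos 4, char 'e'): match length 1
  offset=4 (pos 3, char 'f'): match length 0
  offset=5 (pos 2, char 'f'): match length 0
  offset=6 (pos 1, char 'e'): match length 2
  offset=7 (pos 0, char 'c'): match length 0
Longest match has length 2 at offset 6.
next_char = character at position 7 + 2 = 9 -> 'e'

Best match: offset=6, length=2 (matching 'ef' starting at position 1)
LZ77 triple: (6, 2, 'e')


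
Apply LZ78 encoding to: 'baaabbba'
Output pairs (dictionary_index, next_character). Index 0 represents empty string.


LZ78 encoding steps:
Dictionary: {0: ''}
Step 1: w='' (idx 0), next='b' -> output (0, 'b'), add 'b' as idx 1
Step 2: w='' (idx 0), next='a' -> output (0, 'a'), add 'a' as idx 2
Step 3: w='a' (idx 2), next='a' -> output (2, 'a'), add 'aa' as idx 3
Step 4: w='b' (idx 1), next='b' -> output (1, 'b'), add 'bb' as idx 4
Step 5: w='b' (idx 1), next='a' -> output (1, 'a'), add 'ba' as idx 5


Encoded: [(0, 'b'), (0, 'a'), (2, 'a'), (1, 'b'), (1, 'a')]


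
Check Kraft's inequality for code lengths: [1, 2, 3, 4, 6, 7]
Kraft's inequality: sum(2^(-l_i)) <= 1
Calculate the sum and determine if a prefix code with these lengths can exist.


Sum = 2^(-1) + 2^(-2) + 2^(-3) + 2^(-4) + 2^(-6) + 2^(-7)
    = 0.5 + 0.25 + 0.125 + 0.0625 + 0.015625 + 0.0078125
    = 123/128 = 0.9609375
Since 0.9609375 <= 1, Kraft's inequality IS satisfied.
A prefix code with these lengths CAN exist.

Kraft sum = 0.9609375. Satisfied.


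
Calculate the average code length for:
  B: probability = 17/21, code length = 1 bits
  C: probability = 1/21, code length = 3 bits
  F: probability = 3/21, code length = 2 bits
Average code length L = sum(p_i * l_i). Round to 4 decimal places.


Weighted contributions p_i * l_i:
  B: (17/21) * 1 = 17/21
  C: (1/21) * 3 = 3/21
  F: (3/21) * 2 = 6/21
Sum = (17 + 3 + 6)/21 = 26/21

L = 26/21 = 1.2381 bits/symbol


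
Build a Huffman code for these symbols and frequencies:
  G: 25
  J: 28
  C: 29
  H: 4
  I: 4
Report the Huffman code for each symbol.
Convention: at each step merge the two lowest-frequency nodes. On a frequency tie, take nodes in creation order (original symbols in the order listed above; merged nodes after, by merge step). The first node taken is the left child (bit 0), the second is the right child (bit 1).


Huffman tree construction:
Step 1: Merge H(4) + I(4) = 8
Step 2: Merge (H+I)(8) + G(25) = 33
Step 3: Merge J(28) + C(29) = 57
Step 4: Merge ((H+I)+G)(33) + (J+C)(57) = 90
Read each symbol's code off the tree from the root (left child = 0, right child = 1).

Codes:
  G: 01 (length 2)
  J: 10 (length 2)
  C: 11 (length 2)
  H: 000 (length 3)
  I: 001 (length 3)
Average code length: 188/90 = 2.0889 bits/symbol


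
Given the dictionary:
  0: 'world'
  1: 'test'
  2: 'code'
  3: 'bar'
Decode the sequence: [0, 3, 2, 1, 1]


Look up each index in the dictionary:
  0 -> 'world'
  3 -> 'bar'
  2 -> 'code'
  1 -> 'test'
  1 -> 'test'

Decoded: "world bar code test test"


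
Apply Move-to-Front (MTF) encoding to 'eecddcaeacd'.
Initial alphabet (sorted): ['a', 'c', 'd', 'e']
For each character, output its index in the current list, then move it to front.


MTF encoding:
'e': index 3 in ['a', 'c', 'd', 'e'] -> ['e', 'a', 'c', 'd']
'e': index 0 in ['e', 'a', 'c', 'd'] -> ['e', 'a', 'c', 'd']
'c': index 2 in ['e', 'a', 'c', 'd'] -> ['c', 'e', 'a', 'd']
'd': index 3 in ['c', 'e', 'a', 'd'] -> ['d', 'c', 'e', 'a']
'd': index 0 in ['d', 'c', 'e', 'a'] -> ['d', 'c', 'e', 'a']
'c': index 1 in ['d', 'c', 'e', 'a'] -> ['c', 'd', 'e', 'a']
'a': index 3 in ['c', 'd', 'e', 'a'] -> ['a', 'c', 'd', 'e']
'e': index 3 in ['a', 'c', 'd', 'e'] -> ['e', 'a', 'c', 'd']
'a': index 1 in ['e', 'a', 'c', 'd'] -> ['a', 'e', 'c', 'd']
'c': index 2 in ['a', 'e', 'c', 'd'] -> ['c', 'a', 'e', 'd']
'd': index 3 in ['c', 'a', 'e', 'd'] -> ['d', 'c', 'a', 'e']


Output: [3, 0, 2, 3, 0, 1, 3, 3, 1, 2, 3]


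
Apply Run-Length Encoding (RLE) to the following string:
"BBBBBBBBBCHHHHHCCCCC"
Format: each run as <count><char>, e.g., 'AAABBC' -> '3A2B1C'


Scanning runs left to right:
  i=0: run of 'B' x 9 -> '9B'
  i=9: run of 'C' x 1 -> '1C'
  i=10: run of 'H' x 5 -> '5H'
  i=15: run of 'C' x 5 -> '5C'

RLE = 9B1C5H5C


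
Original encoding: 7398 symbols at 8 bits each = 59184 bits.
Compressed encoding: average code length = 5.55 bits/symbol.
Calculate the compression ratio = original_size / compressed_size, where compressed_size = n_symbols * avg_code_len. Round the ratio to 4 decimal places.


original_size = n_symbols * orig_bits = 7398 * 8 = 59184 bits
compressed_size = n_symbols * avg_code_len = 7398 * 5.55 = 41058.9 bits
ratio = original_size / compressed_size = 59184 / 41058.9 = 1.4414

Compression ratio = 1.4414


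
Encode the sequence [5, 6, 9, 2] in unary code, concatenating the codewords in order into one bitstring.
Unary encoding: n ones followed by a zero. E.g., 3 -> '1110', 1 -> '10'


Encode each number as n ones followed by a terminating 0:
  5 -> 111110 (6 bits)
  6 -> 1111110 (7 bits)
  9 -> 1111111110 (10 bits)
  2 -> 110 (3 bits)
Total length = 6 + 7 + 10 + 3 = 26 bits.

Unary([5, 6, 9, 2]) = 11111011111101111111110110 (26 bits)


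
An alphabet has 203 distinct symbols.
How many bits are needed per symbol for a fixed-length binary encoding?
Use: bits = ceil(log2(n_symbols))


log2(203) = 7.6653
Bracket: 2^7 = 128 < 203 <= 2^8 = 256
So ceil(log2(203)) = 8

bits = ceil(log2(203)) = ceil(7.6653) = 8 bits


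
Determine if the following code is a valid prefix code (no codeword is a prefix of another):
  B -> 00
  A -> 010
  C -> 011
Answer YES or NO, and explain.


Checking each pair (does one codeword prefix another?):
  B='00' vs A='010': no prefix
  B='00' vs C='011': no prefix
  A='010' vs B='00': no prefix
  A='010' vs C='011': no prefix
  C='011' vs B='00': no prefix
  C='011' vs A='010': no prefix
No violation found over all pairs.

YES -- this is a valid prefix code. No codeword is a prefix of any other codeword.


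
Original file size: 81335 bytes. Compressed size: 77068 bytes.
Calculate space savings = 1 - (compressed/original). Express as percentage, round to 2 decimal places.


ratio = compressed/original = 77068/81335 = 0.947538
savings = 1 - ratio = 1 - 0.947538 = 0.052462
as a percentage: 0.052462 * 100 = 5.25%

Space savings = 1 - 77068/81335 = 5.25%


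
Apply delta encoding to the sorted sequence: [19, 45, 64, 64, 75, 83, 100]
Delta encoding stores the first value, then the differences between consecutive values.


First value: 19
Deltas:
  45 - 19 = 26
  64 - 45 = 19
  64 - 64 = 0
  75 - 64 = 11
  83 - 75 = 8
  100 - 83 = 17


Delta encoded: [19, 26, 19, 0, 11, 8, 17]


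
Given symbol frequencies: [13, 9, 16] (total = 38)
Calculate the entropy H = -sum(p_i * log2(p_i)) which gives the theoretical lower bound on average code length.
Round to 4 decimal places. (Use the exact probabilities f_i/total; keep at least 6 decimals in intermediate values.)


Per-symbol terms -p_i * log2(p_i) with p_i = f_i/38:
  p = 13/38 = 0.342105: log2(p) = -1.547488, -p*log2(p) = 0.529404
  p = 9/38 = 0.236842: log2(p) = -2.078003, -p*log2(p) = 0.492158
  p = 16/38 = 0.421053: log2(p) = -1.247928, -p*log2(p) = 0.525443
H = 0.529404 + 0.492158 + 0.525443 = 1.547005

H = 1.547 bits/symbol


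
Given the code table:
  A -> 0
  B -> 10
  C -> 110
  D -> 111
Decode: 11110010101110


Decoding:
111 -> D
10 -> B
0 -> A
10 -> B
10 -> B
111 -> D
0 -> A


Result: DBABBDA


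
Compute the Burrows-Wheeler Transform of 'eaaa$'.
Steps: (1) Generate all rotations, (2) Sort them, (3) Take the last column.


Rotations (sorted):
  0: $eaaa -> last char: a
  1: a$eaa -> last char: a
  2: aa$ea -> last char: a
  3: aaa$e -> last char: e
  4: eaaa$ -> last char: $


BWT = aaae$


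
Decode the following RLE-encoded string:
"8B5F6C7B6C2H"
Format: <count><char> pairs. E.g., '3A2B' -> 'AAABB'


Expanding each <count><char> pair:
  8B -> 'BBBBBBBB'
  5F -> 'FFFFF'
  6C -> 'CCCCCC'
  7B -> 'BBBBBBB'
  6C -> 'CCCCCC'
  2H -> 'HH'

Decoded = BBBBBBBBFFFFFCCCCCCBBBBBBBCCCCCCHH


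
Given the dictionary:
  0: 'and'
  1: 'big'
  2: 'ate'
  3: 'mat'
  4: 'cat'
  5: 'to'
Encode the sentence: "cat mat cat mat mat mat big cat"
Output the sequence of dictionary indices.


Look up each word in the dictionary:
  'cat' -> 4
  'mat' -> 3
  'cat' -> 4
  'mat' -> 3
  'mat' -> 3
  'mat' -> 3
  'big' -> 1
  'cat' -> 4

Encoded: [4, 3, 4, 3, 3, 3, 1, 4]


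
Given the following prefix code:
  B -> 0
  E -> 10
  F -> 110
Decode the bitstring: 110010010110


Decoding step by step:
Bits 110 -> F
Bits 0 -> B
Bits 10 -> E
Bits 0 -> B
Bits 10 -> E
Bits 110 -> F


Decoded message: FBEBEF


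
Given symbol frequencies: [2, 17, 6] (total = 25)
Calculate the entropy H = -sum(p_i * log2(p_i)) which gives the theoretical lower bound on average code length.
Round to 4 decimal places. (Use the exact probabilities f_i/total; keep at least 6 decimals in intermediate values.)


Per-symbol terms -p_i * log2(p_i) with p_i = f_i/25:
  p = 2/25 = 0.080000: log2(p) = -3.643856, -p*log2(p) = 0.291508
  p = 17/25 = 0.680000: log2(p) = -0.556393, -p*log2(p) = 0.378347
  p = 6/25 = 0.240000: log2(p) = -2.058894, -p*log2(p) = 0.494134
H = 0.291508 + 0.378347 + 0.494134 = 1.163989

H = 1.164 bits/symbol


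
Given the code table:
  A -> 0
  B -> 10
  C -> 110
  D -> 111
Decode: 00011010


Decoding:
0 -> A
0 -> A
0 -> A
110 -> C
10 -> B


Result: AAACB


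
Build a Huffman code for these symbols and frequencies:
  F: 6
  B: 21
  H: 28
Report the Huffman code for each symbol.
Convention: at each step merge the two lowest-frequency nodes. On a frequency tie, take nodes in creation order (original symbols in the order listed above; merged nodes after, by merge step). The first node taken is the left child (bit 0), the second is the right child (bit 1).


Huffman tree construction:
Step 1: Merge F(6) + B(21) = 27
Step 2: Merge (F+B)(27) + H(28) = 55
Read each symbol's code off the tree from the root (left child = 0, right child = 1).

Codes:
  F: 00 (length 2)
  B: 01 (length 2)
  H: 1 (length 1)
Average code length: 82/55 = 1.4909 bits/symbol


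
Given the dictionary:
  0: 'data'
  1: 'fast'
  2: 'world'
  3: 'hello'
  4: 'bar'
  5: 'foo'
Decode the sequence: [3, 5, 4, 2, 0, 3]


Look up each index in the dictionary:
  3 -> 'hello'
  5 -> 'foo'
  4 -> 'bar'
  2 -> 'world'
  0 -> 'data'
  3 -> 'hello'

Decoded: "hello foo bar world data hello"


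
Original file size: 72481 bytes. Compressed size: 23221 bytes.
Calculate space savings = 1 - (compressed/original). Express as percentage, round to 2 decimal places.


ratio = compressed/original = 23221/72481 = 0.320374
savings = 1 - ratio = 1 - 0.320374 = 0.679626
as a percentage: 0.679626 * 100 = 67.96%

Space savings = 1 - 23221/72481 = 67.96%


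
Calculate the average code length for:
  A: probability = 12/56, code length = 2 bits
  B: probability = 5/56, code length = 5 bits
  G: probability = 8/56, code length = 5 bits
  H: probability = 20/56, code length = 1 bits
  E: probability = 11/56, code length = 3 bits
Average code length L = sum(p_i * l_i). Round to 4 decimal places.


Weighted contributions p_i * l_i:
  A: (12/56) * 2 = 24/56
  B: (5/56) * 5 = 25/56
  G: (8/56) * 5 = 40/56
  H: (20/56) * 1 = 20/56
  E: (11/56) * 3 = 33/56
Sum = (24 + 25 + 40 + 20 + 33)/56 = 142/56

L = 142/56 = 2.5357 bits/symbol


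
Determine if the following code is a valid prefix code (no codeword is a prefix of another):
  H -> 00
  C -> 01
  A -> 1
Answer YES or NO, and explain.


Checking each pair (does one codeword prefix another?):
  H='00' vs C='01': no prefix
  H='00' vs A='1': no prefix
  C='01' vs H='00': no prefix
  C='01' vs A='1': no prefix
  A='1' vs H='00': no prefix
  A='1' vs C='01': no prefix
No violation found over all pairs.

YES -- this is a valid prefix code. No codeword is a prefix of any other codeword.


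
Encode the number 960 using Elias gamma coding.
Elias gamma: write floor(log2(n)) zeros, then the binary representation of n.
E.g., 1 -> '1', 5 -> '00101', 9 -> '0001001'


num_bits = floor(log2(960)) + 1 = 10
leading_zeros = num_bits - 1 = 9
binary(960) = 1111000000

Elias gamma(960) = '000000000' + '1111000000' = 0000000001111000000 (19 bits)


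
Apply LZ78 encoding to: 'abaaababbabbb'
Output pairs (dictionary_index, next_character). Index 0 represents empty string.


LZ78 encoding steps:
Dictionary: {0: ''}
Step 1: w='' (idx 0), next='a' -> output (0, 'a'), add 'a' as idx 1
Step 2: w='' (idx 0), next='b' -> output (0, 'b'), add 'b' as idx 2
Step 3: w='a' (idx 1), next='a' -> output (1, 'a'), add 'aa' as idx 3
Step 4: w='a' (idx 1), next='b' -> output (1, 'b'), add 'ab' as idx 4
Step 5: w='ab' (idx 4), next='b' -> output (4, 'b'), add 'abb' as idx 5
Step 6: w='abb' (idx 5), next='b' -> output (5, 'b'), add 'abbb' as idx 6


Encoded: [(0, 'a'), (0, 'b'), (1, 'a'), (1, 'b'), (4, 'b'), (5, 'b')]


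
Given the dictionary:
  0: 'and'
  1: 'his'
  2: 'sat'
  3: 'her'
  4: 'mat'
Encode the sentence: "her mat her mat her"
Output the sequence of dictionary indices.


Look up each word in the dictionary:
  'her' -> 3
  'mat' -> 4
  'her' -> 3
  'mat' -> 4
  'her' -> 3

Encoded: [3, 4, 3, 4, 3]


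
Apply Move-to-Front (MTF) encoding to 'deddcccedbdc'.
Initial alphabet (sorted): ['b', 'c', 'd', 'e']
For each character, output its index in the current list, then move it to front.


MTF encoding:
'd': index 2 in ['b', 'c', 'd', 'e'] -> ['d', 'b', 'c', 'e']
'e': index 3 in ['d', 'b', 'c', 'e'] -> ['e', 'd', 'b', 'c']
'd': index 1 in ['e', 'd', 'b', 'c'] -> ['d', 'e', 'b', 'c']
'd': index 0 in ['d', 'e', 'b', 'c'] -> ['d', 'e', 'b', 'c']
'c': index 3 in ['d', 'e', 'b', 'c'] -> ['c', 'd', 'e', 'b']
'c': index 0 in ['c', 'd', 'e', 'b'] -> ['c', 'd', 'e', 'b']
'c': index 0 in ['c', 'd', 'e', 'b'] -> ['c', 'd', 'e', 'b']
'e': index 2 in ['c', 'd', 'e', 'b'] -> ['e', 'c', 'd', 'b']
'd': index 2 in ['e', 'c', 'd', 'b'] -> ['d', 'e', 'c', 'b']
'b': index 3 in ['d', 'e', 'c', 'b'] -> ['b', 'd', 'e', 'c']
'd': index 1 in ['b', 'd', 'e', 'c'] -> ['d', 'b', 'e', 'c']
'c': index 3 in ['d', 'b', 'e', 'c'] -> ['c', 'd', 'b', 'e']


Output: [2, 3, 1, 0, 3, 0, 0, 2, 2, 3, 1, 3]


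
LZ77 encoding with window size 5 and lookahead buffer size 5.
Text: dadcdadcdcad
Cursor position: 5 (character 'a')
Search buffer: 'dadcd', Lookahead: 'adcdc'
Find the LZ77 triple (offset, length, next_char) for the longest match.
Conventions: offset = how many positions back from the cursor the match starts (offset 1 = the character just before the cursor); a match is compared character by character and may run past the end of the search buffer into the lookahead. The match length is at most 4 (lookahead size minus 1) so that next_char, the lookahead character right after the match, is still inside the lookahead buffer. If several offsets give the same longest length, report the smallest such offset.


Try each offset into the search buffer:
  offset=1 (pos 4, char 'd'): match length 0
  offset=2 (pos 3, char 'c'): match length 0
  offset=3 (pos 2, char 'd'): match length 0
  offset=4 (pos 1, char 'a'): match length 4
  offset=5 (pos 0, char 'd'): match length 0
Longest match has length 4 at offset 4.
next_char = character at position 5 + 4 = 9 -> 'c'

Best match: offset=4, length=4 (matching 'adcd' starting at position 1)
LZ77 triple: (4, 4, 'c')


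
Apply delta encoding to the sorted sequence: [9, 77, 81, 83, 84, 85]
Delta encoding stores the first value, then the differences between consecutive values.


First value: 9
Deltas:
  77 - 9 = 68
  81 - 77 = 4
  83 - 81 = 2
  84 - 83 = 1
  85 - 84 = 1


Delta encoded: [9, 68, 4, 2, 1, 1]


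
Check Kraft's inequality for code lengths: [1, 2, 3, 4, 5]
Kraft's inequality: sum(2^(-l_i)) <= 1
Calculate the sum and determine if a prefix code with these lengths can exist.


Sum = 2^(-1) + 2^(-2) + 2^(-3) + 2^(-4) + 2^(-5)
    = 0.5 + 0.25 + 0.125 + 0.0625 + 0.03125
    = 31/32 = 0.96875
Since 0.96875 <= 1, Kraft's inequality IS satisfied.
A prefix code with these lengths CAN exist.

Kraft sum = 0.96875. Satisfied.


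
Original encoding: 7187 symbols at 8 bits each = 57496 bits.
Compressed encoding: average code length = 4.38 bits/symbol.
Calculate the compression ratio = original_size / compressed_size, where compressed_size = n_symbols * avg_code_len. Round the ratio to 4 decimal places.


original_size = n_symbols * orig_bits = 7187 * 8 = 57496 bits
compressed_size = n_symbols * avg_code_len = 7187 * 4.38 = 31479.06 bits
ratio = original_size / compressed_size = 57496 / 31479.06 = 1.8265

Compression ratio = 1.8265


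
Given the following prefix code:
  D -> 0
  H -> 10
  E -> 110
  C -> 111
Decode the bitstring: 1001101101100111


Decoding step by step:
Bits 10 -> H
Bits 0 -> D
Bits 110 -> E
Bits 110 -> E
Bits 110 -> E
Bits 0 -> D
Bits 111 -> C


Decoded message: HDEEEDC


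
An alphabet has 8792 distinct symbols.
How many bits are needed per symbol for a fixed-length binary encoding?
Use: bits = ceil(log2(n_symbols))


log2(8792) = 13.102
Bracket: 2^13 = 8192 < 8792 <= 2^14 = 16384
So ceil(log2(8792)) = 14

bits = ceil(log2(8792)) = ceil(13.102) = 14 bits


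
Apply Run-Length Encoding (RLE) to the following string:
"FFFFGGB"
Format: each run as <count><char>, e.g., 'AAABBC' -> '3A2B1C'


Scanning runs left to right:
  i=0: run of 'F' x 4 -> '4F'
  i=4: run of 'G' x 2 -> '2G'
  i=6: run of 'B' x 1 -> '1B'

RLE = 4F2G1B


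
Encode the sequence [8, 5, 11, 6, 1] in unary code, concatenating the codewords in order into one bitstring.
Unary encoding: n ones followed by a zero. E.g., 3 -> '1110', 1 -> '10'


Encode each number as n ones followed by a terminating 0:
  8 -> 111111110 (9 bits)
  5 -> 111110 (6 bits)
  11 -> 111111111110 (12 bits)
  6 -> 1111110 (7 bits)
  1 -> 10 (2 bits)
Total length = 9 + 6 + 12 + 7 + 2 = 36 bits.

Unary([8, 5, 11, 6, 1]) = 111111110111110111111111110111111010 (36 bits)


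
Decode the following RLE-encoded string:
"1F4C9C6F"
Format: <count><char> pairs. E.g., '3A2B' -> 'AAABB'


Expanding each <count><char> pair:
  1F -> 'F'
  4C -> 'CCCC'
  9C -> 'CCCCCCCCC'
  6F -> 'FFFFFF'

Decoded = FCCCCCCCCCCCCCFFFFFF


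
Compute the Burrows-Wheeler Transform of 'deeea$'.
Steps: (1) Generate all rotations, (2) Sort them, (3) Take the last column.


Rotations (sorted):
  0: $deeea -> last char: a
  1: a$deee -> last char: e
  2: deeea$ -> last char: $
  3: ea$dee -> last char: e
  4: eea$de -> last char: e
  5: eeea$d -> last char: d


BWT = ae$eed


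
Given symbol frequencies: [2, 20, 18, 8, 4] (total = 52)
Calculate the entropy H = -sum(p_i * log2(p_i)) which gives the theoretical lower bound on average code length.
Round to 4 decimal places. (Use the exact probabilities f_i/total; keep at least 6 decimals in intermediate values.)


Per-symbol terms -p_i * log2(p_i) with p_i = f_i/52:
  p = 2/52 = 0.038462: log2(p) = -4.700440, -p*log2(p) = 0.180786
  p = 20/52 = 0.384615: log2(p) = -1.378512, -p*log2(p) = 0.530197
  p = 18/52 = 0.346154: log2(p) = -1.530515, -p*log2(p) = 0.529794
  p = 8/52 = 0.153846: log2(p) = -2.700440, -p*log2(p) = 0.415452
  p = 4/52 = 0.076923: log2(p) = -3.700440, -p*log2(p) = 0.284649
H = 0.180786 + 0.530197 + 0.529794 + 0.415452 + 0.284649 = 1.940878

H = 1.9409 bits/symbol


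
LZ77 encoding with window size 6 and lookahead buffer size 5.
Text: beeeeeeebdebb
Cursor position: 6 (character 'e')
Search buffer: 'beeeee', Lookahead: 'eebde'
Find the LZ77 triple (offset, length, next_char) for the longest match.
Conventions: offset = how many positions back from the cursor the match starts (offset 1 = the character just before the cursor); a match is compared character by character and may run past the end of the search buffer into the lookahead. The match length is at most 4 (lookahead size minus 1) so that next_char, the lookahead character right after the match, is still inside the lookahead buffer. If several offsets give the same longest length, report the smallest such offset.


Try each offset into the search buffer:
  offset=1 (pos 5, char 'e'): match length 2
  offset=2 (pos 4, char 'e'): match length 2
  offset=3 (pos 3, char 'e'): match length 2
  offset=4 (pos 2, char 'e'): match length 2
  offset=5 (pos 1, char 'e'): match length 2
  offset=6 (pos 0, char 'b'): match length 0
Longest match has length 2, found at offsets 1, 2, 3, 4, 5; take the smallest, offset 1.
next_char = character at position 6 + 2 = 8 -> 'b'

Best match: offset=1, length=2 (matching 'ee' starting at position 5)
LZ77 triple: (1, 2, 'b')


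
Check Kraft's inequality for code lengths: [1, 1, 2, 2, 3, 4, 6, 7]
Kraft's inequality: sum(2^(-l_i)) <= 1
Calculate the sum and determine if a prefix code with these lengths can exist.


Sum = 2^(-1) + 2^(-1) + 2^(-2) + 2^(-2) + 2^(-3) + 2^(-4) + 2^(-6) + 2^(-7)
    = 0.5 + 0.5 + 0.25 + 0.25 + 0.125 + 0.0625 + 0.015625 + 0.0078125
    = 219/128 = 1.7109375
Since 1.7109375 > 1, Kraft's inequality is NOT satisfied.
A prefix code with these lengths CANNOT exist.

Kraft sum = 1.7109375. Not satisfied.


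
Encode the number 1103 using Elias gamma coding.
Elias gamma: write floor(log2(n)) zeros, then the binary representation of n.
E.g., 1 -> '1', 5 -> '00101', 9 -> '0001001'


num_bits = floor(log2(1103)) + 1 = 11
leading_zeros = num_bits - 1 = 10
binary(1103) = 10001001111

Elias gamma(1103) = '0000000000' + '10001001111' = 000000000010001001111 (21 bits)


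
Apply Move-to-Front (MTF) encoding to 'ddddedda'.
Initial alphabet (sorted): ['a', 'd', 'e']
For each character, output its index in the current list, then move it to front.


MTF encoding:
'd': index 1 in ['a', 'd', 'e'] -> ['d', 'a', 'e']
'd': index 0 in ['d', 'a', 'e'] -> ['d', 'a', 'e']
'd': index 0 in ['d', 'a', 'e'] -> ['d', 'a', 'e']
'd': index 0 in ['d', 'a', 'e'] -> ['d', 'a', 'e']
'e': index 2 in ['d', 'a', 'e'] -> ['e', 'd', 'a']
'd': index 1 in ['e', 'd', 'a'] -> ['d', 'e', 'a']
'd': index 0 in ['d', 'e', 'a'] -> ['d', 'e', 'a']
'a': index 2 in ['d', 'e', 'a'] -> ['a', 'd', 'e']


Output: [1, 0, 0, 0, 2, 1, 0, 2]


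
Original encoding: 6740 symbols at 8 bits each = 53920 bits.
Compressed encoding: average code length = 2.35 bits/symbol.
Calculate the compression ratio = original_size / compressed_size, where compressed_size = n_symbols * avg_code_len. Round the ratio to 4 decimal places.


original_size = n_symbols * orig_bits = 6740 * 8 = 53920 bits
compressed_size = n_symbols * avg_code_len = 6740 * 2.35 = 15839.0 bits
ratio = original_size / compressed_size = 53920 / 15839.0 = 3.4043

Compression ratio = 3.4043


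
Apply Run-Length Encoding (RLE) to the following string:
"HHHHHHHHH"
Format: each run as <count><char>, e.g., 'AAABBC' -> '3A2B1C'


Scanning runs left to right:
  i=0: run of 'H' x 9 -> '9H'

RLE = 9H


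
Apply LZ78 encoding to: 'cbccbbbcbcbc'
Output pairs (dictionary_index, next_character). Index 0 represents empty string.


LZ78 encoding steps:
Dictionary: {0: ''}
Step 1: w='' (idx 0), next='c' -> output (0, 'c'), add 'c' as idx 1
Step 2: w='' (idx 0), next='b' -> output (0, 'b'), add 'b' as idx 2
Step 3: w='c' (idx 1), next='c' -> output (1, 'c'), add 'cc' as idx 3
Step 4: w='b' (idx 2), next='b' -> output (2, 'b'), add 'bb' as idx 4
Step 5: w='b' (idx 2), next='c' -> output (2, 'c'), add 'bc' as idx 5
Step 6: w='bc' (idx 5), next='b' -> output (5, 'b'), add 'bcb' as idx 6
Step 7: w='c' (idx 1), end of input -> output (1, '')


Encoded: [(0, 'c'), (0, 'b'), (1, 'c'), (2, 'b'), (2, 'c'), (5, 'b'), (1, '')]


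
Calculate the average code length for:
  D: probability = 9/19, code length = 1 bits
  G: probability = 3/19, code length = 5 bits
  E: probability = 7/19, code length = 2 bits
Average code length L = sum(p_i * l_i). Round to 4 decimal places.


Weighted contributions p_i * l_i:
  D: (9/19) * 1 = 9/19
  G: (3/19) * 5 = 15/19
  E: (7/19) * 2 = 14/19
Sum = (9 + 15 + 14)/19 = 38/19

L = 38/19 = 2.0000 bits/symbol


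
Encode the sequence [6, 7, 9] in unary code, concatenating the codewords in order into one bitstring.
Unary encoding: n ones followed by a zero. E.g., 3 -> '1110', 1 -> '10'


Encode each number as n ones followed by a terminating 0:
  6 -> 1111110 (7 bits)
  7 -> 11111110 (8 bits)
  9 -> 1111111110 (10 bits)
Total length = 7 + 8 + 10 = 25 bits.

Unary([6, 7, 9]) = 1111110111111101111111110 (25 bits)


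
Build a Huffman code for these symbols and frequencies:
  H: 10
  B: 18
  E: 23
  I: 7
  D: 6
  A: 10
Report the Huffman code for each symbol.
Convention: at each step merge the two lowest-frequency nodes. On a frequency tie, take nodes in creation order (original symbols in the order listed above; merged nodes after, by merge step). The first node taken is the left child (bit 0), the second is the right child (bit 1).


Huffman tree construction:
Step 1: Merge D(6) + I(7) = 13
Step 2: Merge H(10) + A(10) = 20
Step 3: Merge (D+I)(13) + B(18) = 31
Step 4: Merge (H+A)(20) + E(23) = 43
Step 5: Merge ((D+I)+B)(31) + ((H+A)+E)(43) = 74
Read each symbol's code off the tree from the root (left child = 0, right child = 1).

Codes:
  H: 100 (length 3)
  B: 01 (length 2)
  E: 11 (length 2)
  I: 001 (length 3)
  D: 000 (length 3)
  A: 101 (length 3)
Average code length: 181/74 = 2.4459 bits/symbol


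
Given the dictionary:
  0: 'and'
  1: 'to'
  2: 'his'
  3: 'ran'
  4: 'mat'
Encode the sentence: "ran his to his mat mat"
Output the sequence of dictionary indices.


Look up each word in the dictionary:
  'ran' -> 3
  'his' -> 2
  'to' -> 1
  'his' -> 2
  'mat' -> 4
  'mat' -> 4

Encoded: [3, 2, 1, 2, 4, 4]


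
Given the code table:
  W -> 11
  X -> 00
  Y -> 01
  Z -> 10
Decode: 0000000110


Decoding:
00 -> X
00 -> X
00 -> X
01 -> Y
10 -> Z


Result: XXXYZ


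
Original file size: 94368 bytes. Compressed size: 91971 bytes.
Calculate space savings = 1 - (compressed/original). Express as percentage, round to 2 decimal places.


ratio = compressed/original = 91971/94368 = 0.974599
savings = 1 - ratio = 1 - 0.974599 = 0.025401
as a percentage: 0.025401 * 100 = 2.54%

Space savings = 1 - 91971/94368 = 2.54%


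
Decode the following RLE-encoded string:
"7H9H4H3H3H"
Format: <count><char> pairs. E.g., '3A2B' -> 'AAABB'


Expanding each <count><char> pair:
  7H -> 'HHHHHHH'
  9H -> 'HHHHHHHHH'
  4H -> 'HHHH'
  3H -> 'HHH'
  3H -> 'HHH'

Decoded = HHHHHHHHHHHHHHHHHHHHHHHHHH


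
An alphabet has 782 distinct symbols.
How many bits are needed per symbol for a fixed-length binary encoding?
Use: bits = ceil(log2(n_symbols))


log2(782) = 9.611
Bracket: 2^9 = 512 < 782 <= 2^10 = 1024
So ceil(log2(782)) = 10

bits = ceil(log2(782)) = ceil(9.611) = 10 bits


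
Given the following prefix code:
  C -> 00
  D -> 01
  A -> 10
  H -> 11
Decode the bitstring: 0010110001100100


Decoding step by step:
Bits 00 -> C
Bits 10 -> A
Bits 11 -> H
Bits 00 -> C
Bits 01 -> D
Bits 10 -> A
Bits 01 -> D
Bits 00 -> C


Decoded message: CAHCDADC


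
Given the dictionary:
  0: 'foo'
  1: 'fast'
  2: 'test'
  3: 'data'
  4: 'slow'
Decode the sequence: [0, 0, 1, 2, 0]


Look up each index in the dictionary:
  0 -> 'foo'
  0 -> 'foo'
  1 -> 'fast'
  2 -> 'test'
  0 -> 'foo'

Decoded: "foo foo fast test foo"


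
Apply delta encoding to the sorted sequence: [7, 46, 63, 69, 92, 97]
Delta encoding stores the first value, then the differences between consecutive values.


First value: 7
Deltas:
  46 - 7 = 39
  63 - 46 = 17
  69 - 63 = 6
  92 - 69 = 23
  97 - 92 = 5


Delta encoded: [7, 39, 17, 6, 23, 5]


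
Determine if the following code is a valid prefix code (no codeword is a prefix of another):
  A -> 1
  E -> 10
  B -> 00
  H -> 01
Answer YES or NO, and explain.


Checking each pair (does one codeword prefix another?):
  A='1' vs E='10': prefix -- VIOLATION

NO -- this is NOT a valid prefix code. A (1) is a prefix of E (10).


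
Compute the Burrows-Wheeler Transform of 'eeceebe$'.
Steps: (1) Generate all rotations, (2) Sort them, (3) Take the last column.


Rotations (sorted):
  0: $eeceebe -> last char: e
  1: be$eecee -> last char: e
  2: ceebe$ee -> last char: e
  3: e$eeceeb -> last char: b
  4: ebe$eece -> last char: e
  5: eceebe$e -> last char: e
  6: eebe$eec -> last char: c
  7: eeceebe$ -> last char: $


BWT = eeebeec$


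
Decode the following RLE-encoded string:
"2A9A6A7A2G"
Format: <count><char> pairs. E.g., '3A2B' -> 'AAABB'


Expanding each <count><char> pair:
  2A -> 'AA'
  9A -> 'AAAAAAAAA'
  6A -> 'AAAAAA'
  7A -> 'AAAAAAA'
  2G -> 'GG'

Decoded = AAAAAAAAAAAAAAAAAAAAAAAAGG


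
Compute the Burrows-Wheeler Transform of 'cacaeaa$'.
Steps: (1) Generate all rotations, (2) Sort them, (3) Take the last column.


Rotations (sorted):
  0: $cacaeaa -> last char: a
  1: a$cacaea -> last char: a
  2: aa$cacae -> last char: e
  3: acaeaa$c -> last char: c
  4: aeaa$cac -> last char: c
  5: cacaeaa$ -> last char: $
  6: caeaa$ca -> last char: a
  7: eaa$caca -> last char: a


BWT = aaecc$aa
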